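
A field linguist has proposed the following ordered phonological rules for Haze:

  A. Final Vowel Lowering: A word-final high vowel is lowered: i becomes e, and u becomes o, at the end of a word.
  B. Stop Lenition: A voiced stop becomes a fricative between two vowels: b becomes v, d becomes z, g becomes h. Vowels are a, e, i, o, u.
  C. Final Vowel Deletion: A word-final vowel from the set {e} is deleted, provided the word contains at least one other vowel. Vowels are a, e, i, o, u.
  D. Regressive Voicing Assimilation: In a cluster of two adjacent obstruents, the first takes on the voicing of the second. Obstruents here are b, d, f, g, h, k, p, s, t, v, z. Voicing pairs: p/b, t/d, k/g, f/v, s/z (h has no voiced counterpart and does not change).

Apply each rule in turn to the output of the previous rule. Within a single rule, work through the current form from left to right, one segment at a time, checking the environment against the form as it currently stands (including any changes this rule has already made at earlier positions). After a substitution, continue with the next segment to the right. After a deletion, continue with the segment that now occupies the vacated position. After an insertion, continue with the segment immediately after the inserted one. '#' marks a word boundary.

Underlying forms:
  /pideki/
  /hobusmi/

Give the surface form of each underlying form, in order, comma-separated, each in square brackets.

/pideki/:
  A Final Vowel Lowering: [pideki] → [pideke]
  B Stop Lenition: [pideke] → [pizeke]
  C Final Vowel Deletion: [pizeke] → [pizek]
  D Regressive Voicing Assimilation: no change — [pizek]
/hobusmi/:
  A Final Vowel Lowering: [hobusmi] → [hobusme]
  B Stop Lenition: [hobusme] → [hovusme]
  C Final Vowel Deletion: [hovusme] → [hovusm]
  D Regressive Voicing Assimilation: no change — [hovusm]

[pizek], [hovusm]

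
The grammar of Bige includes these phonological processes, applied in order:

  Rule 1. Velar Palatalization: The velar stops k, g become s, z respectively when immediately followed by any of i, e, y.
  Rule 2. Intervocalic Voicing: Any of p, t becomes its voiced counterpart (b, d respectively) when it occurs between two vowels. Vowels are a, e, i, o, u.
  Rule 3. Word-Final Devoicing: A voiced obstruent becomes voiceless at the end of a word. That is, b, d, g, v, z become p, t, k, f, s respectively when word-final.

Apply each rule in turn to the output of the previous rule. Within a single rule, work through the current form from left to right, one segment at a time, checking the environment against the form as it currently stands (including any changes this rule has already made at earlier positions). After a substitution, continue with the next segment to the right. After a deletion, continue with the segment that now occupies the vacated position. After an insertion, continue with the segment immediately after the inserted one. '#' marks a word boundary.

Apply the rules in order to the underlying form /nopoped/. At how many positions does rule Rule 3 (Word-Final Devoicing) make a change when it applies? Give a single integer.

Rule 1 Velar Palatalization: no change — [nopoped]
Rule 2 Intervocalic Voicing: [nopoped] → [nobobed]
Rule 3 Word-Final Devoicing: [nobobed] → [nobobet]
Rule Rule 3 changed 1 position(s).

1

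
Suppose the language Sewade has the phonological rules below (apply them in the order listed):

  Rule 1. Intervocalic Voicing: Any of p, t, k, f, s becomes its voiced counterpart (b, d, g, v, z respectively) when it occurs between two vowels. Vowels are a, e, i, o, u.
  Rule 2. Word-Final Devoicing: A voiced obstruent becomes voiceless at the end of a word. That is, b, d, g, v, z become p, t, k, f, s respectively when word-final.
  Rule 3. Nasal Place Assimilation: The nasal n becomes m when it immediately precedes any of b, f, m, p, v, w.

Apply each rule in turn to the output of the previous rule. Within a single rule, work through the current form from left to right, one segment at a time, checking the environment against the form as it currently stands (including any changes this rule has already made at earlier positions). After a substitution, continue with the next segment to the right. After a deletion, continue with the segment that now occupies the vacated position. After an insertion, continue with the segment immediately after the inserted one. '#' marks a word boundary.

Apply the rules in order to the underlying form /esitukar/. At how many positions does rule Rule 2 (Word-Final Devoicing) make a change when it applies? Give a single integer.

Rule 1 Intervocalic Voicing: [esitukar] → [ezidugar]
Rule 2 Word-Final Devoicing: no change — [ezidugar]
Rule 3 Nasal Place Assimilation: no change — [ezidugar]
Rule Rule 2 changed 0 position(s).

0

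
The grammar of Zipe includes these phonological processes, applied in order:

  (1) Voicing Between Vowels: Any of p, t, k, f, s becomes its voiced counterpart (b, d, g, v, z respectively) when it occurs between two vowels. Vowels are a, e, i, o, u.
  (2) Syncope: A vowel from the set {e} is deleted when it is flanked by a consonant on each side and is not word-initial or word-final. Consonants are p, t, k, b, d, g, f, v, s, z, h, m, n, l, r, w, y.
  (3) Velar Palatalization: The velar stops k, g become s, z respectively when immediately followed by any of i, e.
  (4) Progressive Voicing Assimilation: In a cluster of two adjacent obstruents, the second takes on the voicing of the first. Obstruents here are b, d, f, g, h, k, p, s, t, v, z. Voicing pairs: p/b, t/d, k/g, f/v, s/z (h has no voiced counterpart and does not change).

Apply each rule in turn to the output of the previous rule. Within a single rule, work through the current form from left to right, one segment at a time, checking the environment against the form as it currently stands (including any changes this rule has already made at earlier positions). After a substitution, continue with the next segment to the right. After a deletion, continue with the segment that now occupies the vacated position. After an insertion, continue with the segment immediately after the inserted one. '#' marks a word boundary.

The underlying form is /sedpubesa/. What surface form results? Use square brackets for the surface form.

(1) Voicing Between Vowels: [sedpubesa] → [sedpubeza]
(2) Syncope: [sedpubeza] → [sdpubza]
(3) Velar Palatalization: no change — [sdpubza]
(4) Progressive Voicing Assimilation: [sdpubza] → [stpubza]

[stpubza]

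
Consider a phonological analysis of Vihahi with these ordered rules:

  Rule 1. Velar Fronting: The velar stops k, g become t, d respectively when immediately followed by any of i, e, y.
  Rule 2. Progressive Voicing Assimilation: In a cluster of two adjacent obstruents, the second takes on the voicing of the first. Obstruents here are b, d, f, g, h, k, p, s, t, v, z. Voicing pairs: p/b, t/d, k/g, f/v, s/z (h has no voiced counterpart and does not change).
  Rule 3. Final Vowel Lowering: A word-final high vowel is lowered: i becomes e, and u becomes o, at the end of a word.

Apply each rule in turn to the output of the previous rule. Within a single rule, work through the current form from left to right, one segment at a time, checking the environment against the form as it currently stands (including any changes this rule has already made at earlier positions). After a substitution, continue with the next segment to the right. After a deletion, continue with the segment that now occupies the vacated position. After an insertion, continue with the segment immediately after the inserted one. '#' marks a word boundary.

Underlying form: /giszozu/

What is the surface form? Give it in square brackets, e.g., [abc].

[dissozo]

Rule 1 Velar Fronting: [giszozu] → [diszozu]
Rule 2 Progressive Voicing Assimilation: [diszozu] → [dissozu]
Rule 3 Final Vowel Lowering: [dissozu] → [dissozo]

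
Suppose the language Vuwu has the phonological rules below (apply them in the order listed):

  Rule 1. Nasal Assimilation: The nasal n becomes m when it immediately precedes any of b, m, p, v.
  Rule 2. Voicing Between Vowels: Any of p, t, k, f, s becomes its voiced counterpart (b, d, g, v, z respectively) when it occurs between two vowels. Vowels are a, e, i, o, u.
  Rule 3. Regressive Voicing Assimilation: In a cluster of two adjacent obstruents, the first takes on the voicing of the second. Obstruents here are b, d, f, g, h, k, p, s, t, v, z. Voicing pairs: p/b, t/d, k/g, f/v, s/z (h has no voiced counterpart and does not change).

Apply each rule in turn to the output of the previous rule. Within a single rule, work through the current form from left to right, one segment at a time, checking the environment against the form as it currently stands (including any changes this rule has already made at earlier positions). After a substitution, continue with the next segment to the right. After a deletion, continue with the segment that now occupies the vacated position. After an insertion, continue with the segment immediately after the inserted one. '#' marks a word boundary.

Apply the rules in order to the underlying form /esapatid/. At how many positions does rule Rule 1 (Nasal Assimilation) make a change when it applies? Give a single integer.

Rule 1 Nasal Assimilation: no change — [esapatid]
Rule 2 Voicing Between Vowels: [esapatid] → [ezabadid]
Rule 3 Regressive Voicing Assimilation: no change — [ezabadid]
Rule Rule 1 changed 0 position(s).

0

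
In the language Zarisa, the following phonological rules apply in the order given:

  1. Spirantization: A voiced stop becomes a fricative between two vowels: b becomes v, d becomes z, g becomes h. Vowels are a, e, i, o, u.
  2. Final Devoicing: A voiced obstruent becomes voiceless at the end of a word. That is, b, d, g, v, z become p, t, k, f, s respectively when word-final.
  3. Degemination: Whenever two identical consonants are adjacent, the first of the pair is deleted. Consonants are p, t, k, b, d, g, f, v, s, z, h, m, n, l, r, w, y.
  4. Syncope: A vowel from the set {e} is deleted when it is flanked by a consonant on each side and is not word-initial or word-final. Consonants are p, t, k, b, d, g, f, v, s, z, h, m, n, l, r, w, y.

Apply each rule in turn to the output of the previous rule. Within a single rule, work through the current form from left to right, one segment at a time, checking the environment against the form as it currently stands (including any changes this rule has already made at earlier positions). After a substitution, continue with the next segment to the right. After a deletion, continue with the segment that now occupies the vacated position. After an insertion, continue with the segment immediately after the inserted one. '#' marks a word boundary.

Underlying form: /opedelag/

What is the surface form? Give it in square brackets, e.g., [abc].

1 Spirantization: [opedelag] → [opezelag]
2 Final Devoicing: [opezelag] → [opezelak]
3 Degemination: no change — [opezelak]
4 Syncope: [opezelak] → [opzlak]

[opzlak]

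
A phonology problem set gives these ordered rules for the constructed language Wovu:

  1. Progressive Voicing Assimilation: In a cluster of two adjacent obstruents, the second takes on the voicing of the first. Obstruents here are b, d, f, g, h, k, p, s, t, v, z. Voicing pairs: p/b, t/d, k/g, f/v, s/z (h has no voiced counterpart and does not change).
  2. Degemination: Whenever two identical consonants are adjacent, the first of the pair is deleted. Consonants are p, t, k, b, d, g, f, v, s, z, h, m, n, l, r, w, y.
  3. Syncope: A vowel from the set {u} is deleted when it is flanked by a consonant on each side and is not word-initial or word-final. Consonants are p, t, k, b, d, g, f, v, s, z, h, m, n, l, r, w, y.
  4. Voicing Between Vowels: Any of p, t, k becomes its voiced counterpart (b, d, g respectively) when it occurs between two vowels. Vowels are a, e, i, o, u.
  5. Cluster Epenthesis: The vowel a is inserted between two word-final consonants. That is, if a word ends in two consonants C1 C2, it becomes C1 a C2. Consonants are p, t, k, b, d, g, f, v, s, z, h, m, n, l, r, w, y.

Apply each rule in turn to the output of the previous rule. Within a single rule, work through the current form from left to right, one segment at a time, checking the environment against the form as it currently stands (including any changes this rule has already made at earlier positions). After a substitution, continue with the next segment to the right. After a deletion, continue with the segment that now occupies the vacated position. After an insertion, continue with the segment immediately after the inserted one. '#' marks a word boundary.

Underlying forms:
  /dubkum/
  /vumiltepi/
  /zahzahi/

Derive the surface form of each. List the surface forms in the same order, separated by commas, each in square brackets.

/dubkum/:
  1 Progressive Voicing Assimilation: [dubkum] → [dubgum]
  2 Degemination: no change — [dubgum]
  3 Syncope: [dubgum] → [dbgm]
  4 Voicing Between Vowels: no change — [dbgm]
  5 Cluster Epenthesis: [dbgm] → [dbgam]
/vumiltepi/:
  1 Progressive Voicing Assimilation: no change — [vumiltepi]
  2 Degemination: no change — [vumiltepi]
  3 Syncope: [vumiltepi] → [vmiltepi]
  4 Voicing Between Vowels: [vmiltepi] → [vmiltebi]
  5 Cluster Epenthesis: no change — [vmiltebi]
/zahzahi/:
  1 Progressive Voicing Assimilation: [zahzahi] → [zahsahi]
  2 Degemination: no change — [zahsahi]
  3 Syncope: no change — [zahsahi]
  4 Voicing Between Vowels: no change — [zahsahi]
  5 Cluster Epenthesis: no change — [zahsahi]

[dbgam], [vmiltebi], [zahsahi]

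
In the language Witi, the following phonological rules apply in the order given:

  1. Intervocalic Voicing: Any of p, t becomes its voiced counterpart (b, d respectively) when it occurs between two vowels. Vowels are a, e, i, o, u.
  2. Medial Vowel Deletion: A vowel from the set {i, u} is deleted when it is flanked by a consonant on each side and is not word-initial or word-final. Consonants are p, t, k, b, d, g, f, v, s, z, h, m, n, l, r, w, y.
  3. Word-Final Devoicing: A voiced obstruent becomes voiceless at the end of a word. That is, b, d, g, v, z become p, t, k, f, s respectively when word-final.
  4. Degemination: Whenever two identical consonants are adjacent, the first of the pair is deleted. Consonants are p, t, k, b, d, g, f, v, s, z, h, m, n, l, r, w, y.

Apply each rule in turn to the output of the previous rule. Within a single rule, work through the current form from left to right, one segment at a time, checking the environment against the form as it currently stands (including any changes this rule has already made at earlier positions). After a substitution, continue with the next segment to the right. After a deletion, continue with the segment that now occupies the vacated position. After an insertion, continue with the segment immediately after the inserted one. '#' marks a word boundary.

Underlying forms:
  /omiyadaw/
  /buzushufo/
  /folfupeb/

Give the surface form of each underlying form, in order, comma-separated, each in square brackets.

[omyadaw], [bzshfo], [folfbep]

/omiyadaw/:
  1 Intervocalic Voicing: no change — [omiyadaw]
  2 Medial Vowel Deletion: [omiyadaw] → [omyadaw]
  3 Word-Final Devoicing: no change — [omyadaw]
  4 Degemination: no change — [omyadaw]
/buzushufo/:
  1 Intervocalic Voicing: no change — [buzushufo]
  2 Medial Vowel Deletion: [buzushufo] → [bzshfo]
  3 Word-Final Devoicing: no change — [bzshfo]
  4 Degemination: no change — [bzshfo]
/folfupeb/:
  1 Intervocalic Voicing: [folfupeb] → [folfubeb]
  2 Medial Vowel Deletion: [folfubeb] → [folfbeb]
  3 Word-Final Devoicing: [folfbeb] → [folfbep]
  4 Degemination: no change — [folfbep]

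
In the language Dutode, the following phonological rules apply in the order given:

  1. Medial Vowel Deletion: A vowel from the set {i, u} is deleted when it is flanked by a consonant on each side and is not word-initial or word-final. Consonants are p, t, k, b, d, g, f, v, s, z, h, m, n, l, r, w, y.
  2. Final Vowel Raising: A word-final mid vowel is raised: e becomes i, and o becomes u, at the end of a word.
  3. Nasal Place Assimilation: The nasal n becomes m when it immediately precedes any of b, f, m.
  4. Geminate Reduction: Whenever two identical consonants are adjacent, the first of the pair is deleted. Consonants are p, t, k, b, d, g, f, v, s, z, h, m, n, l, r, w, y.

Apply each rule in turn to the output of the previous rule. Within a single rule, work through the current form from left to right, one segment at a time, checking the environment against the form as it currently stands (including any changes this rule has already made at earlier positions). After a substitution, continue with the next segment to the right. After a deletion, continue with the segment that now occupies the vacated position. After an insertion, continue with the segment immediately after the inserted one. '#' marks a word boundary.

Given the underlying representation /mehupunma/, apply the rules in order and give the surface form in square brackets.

1 Medial Vowel Deletion: [mehupunma] → [mehpnma]
2 Final Vowel Raising: no change — [mehpnma]
3 Nasal Place Assimilation: [mehpnma] → [mehpmma]
4 Geminate Reduction: [mehpmma] → [mehpma]

[mehpma]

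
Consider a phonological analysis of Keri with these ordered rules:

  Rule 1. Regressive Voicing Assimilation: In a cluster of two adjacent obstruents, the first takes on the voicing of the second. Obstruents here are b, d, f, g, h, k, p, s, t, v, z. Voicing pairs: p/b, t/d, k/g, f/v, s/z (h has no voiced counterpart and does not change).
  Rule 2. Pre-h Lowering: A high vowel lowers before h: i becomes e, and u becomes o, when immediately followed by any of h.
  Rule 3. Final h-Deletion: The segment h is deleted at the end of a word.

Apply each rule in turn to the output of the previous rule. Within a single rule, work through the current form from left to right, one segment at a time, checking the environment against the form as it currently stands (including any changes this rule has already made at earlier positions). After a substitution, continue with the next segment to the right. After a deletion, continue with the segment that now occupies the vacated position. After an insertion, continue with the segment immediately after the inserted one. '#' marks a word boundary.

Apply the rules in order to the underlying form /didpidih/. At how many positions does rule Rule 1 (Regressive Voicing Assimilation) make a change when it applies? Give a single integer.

1

Rule 1 Regressive Voicing Assimilation: [didpidih] → [ditpidih]
Rule 2 Pre-h Lowering: [ditpidih] → [ditpideh]
Rule 3 Final h-Deletion: [ditpideh] → [ditpide]
Rule Rule 1 changed 1 position(s).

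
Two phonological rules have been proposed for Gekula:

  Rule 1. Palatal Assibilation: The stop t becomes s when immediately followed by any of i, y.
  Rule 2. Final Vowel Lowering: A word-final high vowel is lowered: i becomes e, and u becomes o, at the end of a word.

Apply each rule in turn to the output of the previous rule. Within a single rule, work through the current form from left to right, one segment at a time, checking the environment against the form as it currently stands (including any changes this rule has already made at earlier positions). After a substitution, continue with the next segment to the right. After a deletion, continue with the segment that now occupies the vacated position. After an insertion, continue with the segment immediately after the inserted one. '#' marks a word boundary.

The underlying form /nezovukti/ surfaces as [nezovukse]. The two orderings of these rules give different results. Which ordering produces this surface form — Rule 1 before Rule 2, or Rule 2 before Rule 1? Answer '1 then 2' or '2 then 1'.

Order 1 then 2:
  1 Palatal Assibilation: [nezovukti] → [nezovuksi]
  2 Final Vowel Lowering: [nezovuksi] → [nezovukse]
  result: [nezovukse]
Order 2 then 1:
  2 Final Vowel Lowering: [nezovukti] → [nezovukte]
  1 Palatal Assibilation: no change — [nezovukte]
  result: [nezovukte]

1 then 2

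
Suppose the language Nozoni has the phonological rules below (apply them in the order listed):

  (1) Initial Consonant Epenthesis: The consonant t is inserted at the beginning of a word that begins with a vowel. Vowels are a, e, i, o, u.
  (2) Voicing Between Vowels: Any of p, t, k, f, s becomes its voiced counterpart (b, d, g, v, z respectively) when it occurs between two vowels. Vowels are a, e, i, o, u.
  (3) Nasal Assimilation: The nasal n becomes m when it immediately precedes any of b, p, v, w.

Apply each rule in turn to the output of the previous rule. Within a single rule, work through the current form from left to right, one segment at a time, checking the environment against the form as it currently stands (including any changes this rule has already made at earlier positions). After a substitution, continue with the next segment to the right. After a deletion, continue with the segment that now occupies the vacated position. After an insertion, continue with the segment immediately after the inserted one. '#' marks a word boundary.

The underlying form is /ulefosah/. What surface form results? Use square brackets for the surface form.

[tulevozah]

(1) Initial Consonant Epenthesis: [ulefosah] → [tulefosah]
(2) Voicing Between Vowels: [tulefosah] → [tulevozah]
(3) Nasal Assimilation: no change — [tulevozah]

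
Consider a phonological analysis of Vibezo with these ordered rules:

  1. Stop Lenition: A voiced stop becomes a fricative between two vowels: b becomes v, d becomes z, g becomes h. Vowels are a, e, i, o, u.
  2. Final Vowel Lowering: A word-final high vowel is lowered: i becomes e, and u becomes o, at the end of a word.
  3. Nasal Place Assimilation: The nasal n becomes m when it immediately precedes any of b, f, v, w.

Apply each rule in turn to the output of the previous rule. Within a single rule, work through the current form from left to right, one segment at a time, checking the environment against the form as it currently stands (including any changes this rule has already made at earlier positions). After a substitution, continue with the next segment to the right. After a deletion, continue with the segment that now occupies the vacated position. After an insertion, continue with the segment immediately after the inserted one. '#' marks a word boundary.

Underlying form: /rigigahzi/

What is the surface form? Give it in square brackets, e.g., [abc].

[rihihahze]

1 Stop Lenition: [rigigahzi] → [rihihahzi]
2 Final Vowel Lowering: [rihihahzi] → [rihihahze]
3 Nasal Place Assimilation: no change — [rihihahze]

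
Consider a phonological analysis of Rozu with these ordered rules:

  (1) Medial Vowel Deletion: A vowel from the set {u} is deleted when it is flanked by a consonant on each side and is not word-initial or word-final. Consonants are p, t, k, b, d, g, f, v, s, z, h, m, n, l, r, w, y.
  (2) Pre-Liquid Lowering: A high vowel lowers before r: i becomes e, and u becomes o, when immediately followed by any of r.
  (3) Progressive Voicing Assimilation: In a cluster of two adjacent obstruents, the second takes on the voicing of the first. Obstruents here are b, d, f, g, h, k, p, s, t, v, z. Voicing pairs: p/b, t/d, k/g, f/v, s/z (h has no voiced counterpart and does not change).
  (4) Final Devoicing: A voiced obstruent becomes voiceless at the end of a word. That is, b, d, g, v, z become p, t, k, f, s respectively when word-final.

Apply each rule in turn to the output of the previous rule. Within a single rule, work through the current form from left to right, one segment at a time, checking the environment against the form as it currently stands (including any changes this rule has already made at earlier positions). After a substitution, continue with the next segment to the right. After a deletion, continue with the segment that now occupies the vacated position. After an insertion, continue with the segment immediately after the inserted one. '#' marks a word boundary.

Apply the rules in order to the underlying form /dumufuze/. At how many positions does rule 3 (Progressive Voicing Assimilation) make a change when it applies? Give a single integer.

1

(1) Medial Vowel Deletion: [dumufuze] → [dmfze]
(2) Pre-Liquid Lowering: no change — [dmfze]
(3) Progressive Voicing Assimilation: [dmfze] → [dmfse]
(4) Final Devoicing: no change — [dmfse]
Rule 3 changed 1 position(s).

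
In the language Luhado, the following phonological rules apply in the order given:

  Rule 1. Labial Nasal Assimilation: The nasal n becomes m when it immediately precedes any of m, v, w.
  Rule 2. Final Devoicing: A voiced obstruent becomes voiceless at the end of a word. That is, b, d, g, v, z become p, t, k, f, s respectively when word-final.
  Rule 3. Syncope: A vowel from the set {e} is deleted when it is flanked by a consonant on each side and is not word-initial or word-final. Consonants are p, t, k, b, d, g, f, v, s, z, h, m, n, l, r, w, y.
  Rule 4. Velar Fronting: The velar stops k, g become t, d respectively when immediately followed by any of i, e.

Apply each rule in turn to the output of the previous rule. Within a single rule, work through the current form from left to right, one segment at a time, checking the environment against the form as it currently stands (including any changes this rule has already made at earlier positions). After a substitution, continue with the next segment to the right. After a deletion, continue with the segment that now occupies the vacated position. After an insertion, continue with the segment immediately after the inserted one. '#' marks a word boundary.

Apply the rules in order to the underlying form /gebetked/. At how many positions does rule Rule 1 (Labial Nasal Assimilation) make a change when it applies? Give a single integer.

0

Rule 1 Labial Nasal Assimilation: no change — [gebetked]
Rule 2 Final Devoicing: [gebetked] → [gebetket]
Rule 3 Syncope: [gebetket] → [gbtkt]
Rule 4 Velar Fronting: no change — [gbtkt]
Rule Rule 1 changed 0 position(s).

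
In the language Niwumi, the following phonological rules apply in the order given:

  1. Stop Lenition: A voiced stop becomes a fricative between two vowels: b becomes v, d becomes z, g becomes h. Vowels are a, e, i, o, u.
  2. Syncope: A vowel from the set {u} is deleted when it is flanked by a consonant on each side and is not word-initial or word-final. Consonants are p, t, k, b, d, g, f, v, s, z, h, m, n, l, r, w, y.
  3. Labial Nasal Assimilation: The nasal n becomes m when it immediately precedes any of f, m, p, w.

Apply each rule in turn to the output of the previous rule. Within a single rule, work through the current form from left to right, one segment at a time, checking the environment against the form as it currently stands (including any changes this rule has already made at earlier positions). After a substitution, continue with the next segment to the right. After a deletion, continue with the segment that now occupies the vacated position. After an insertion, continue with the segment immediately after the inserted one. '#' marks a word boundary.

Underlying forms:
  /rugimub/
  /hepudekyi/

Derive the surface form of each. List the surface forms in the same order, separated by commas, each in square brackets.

/rugimub/:
  1 Stop Lenition: [rugimub] → [ruhimub]
  2 Syncope: [ruhimub] → [rhimb]
  3 Labial Nasal Assimilation: no change — [rhimb]
/hepudekyi/:
  1 Stop Lenition: [hepudekyi] → [hepuzekyi]
  2 Syncope: [hepuzekyi] → [hepzekyi]
  3 Labial Nasal Assimilation: no change — [hepzekyi]

[rhimb], [hepzekyi]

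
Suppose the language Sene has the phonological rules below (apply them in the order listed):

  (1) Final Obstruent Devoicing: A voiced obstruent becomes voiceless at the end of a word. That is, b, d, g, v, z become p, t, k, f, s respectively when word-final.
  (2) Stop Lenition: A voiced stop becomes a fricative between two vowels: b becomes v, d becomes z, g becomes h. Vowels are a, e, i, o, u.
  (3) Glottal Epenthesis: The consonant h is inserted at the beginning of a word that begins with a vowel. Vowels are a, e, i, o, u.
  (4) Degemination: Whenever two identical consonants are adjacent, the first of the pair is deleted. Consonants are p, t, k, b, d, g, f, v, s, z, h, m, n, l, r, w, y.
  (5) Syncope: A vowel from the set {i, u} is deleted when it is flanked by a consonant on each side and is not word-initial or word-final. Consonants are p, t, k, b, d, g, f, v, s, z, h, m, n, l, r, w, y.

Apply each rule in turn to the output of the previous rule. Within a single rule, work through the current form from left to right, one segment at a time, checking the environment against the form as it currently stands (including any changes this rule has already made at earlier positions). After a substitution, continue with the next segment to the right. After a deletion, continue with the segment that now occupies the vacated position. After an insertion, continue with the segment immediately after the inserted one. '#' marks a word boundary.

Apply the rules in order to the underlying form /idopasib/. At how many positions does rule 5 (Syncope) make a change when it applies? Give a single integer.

(1) Final Obstruent Devoicing: [idopasib] → [idopasip]
(2) Stop Lenition: [idopasip] → [izopasip]
(3) Glottal Epenthesis: [izopasip] → [hizopasip]
(4) Degemination: no change — [hizopasip]
(5) Syncope: [hizopasip] → [hzopasp]
Rule 5 changed 2 position(s).

2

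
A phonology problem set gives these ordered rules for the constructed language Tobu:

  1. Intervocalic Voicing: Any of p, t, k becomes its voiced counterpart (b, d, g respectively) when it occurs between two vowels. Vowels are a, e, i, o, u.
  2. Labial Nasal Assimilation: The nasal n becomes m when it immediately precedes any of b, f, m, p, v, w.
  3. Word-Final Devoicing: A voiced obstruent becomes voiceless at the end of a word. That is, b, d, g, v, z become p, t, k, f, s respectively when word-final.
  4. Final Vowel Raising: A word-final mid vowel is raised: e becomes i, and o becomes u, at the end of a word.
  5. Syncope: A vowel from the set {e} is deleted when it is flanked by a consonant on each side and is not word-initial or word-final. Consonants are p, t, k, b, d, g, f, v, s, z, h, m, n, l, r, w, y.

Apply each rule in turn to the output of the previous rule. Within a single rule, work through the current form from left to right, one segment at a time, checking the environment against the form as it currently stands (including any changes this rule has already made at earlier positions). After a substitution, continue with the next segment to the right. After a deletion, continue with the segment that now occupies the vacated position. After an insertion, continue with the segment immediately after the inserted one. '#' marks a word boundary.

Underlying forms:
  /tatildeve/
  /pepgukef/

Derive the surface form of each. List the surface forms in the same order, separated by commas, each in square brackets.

[tadildvi], [ppgugf]

/tatildeve/:
  1 Intervocalic Voicing: [tatildeve] → [tadildeve]
  2 Labial Nasal Assimilation: no change — [tadildeve]
  3 Word-Final Devoicing: no change — [tadildeve]
  4 Final Vowel Raising: [tadildeve] → [tadildevi]
  5 Syncope: [tadildevi] → [tadildvi]
/pepgukef/:
  1 Intervocalic Voicing: [pepgukef] → [pepgugef]
  2 Labial Nasal Assimilation: no change — [pepgugef]
  3 Word-Final Devoicing: no change — [pepgugef]
  4 Final Vowel Raising: no change — [pepgugef]
  5 Syncope: [pepgugef] → [ppgugf]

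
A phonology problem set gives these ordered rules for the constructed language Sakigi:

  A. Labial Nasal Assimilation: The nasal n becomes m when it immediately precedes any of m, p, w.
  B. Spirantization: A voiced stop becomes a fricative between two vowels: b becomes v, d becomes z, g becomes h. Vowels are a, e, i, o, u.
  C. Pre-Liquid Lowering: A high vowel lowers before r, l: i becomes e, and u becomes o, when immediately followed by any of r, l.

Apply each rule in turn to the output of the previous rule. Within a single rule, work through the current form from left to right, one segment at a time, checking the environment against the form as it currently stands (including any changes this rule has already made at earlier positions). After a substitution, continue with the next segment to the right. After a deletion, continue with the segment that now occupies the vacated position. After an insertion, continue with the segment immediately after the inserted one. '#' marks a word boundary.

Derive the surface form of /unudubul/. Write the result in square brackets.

A Labial Nasal Assimilation: no change — [unudubul]
B Spirantization: [unudubul] → [unuzuvul]
C Pre-Liquid Lowering: [unuzuvul] → [unuzuvol]

[unuzuvol]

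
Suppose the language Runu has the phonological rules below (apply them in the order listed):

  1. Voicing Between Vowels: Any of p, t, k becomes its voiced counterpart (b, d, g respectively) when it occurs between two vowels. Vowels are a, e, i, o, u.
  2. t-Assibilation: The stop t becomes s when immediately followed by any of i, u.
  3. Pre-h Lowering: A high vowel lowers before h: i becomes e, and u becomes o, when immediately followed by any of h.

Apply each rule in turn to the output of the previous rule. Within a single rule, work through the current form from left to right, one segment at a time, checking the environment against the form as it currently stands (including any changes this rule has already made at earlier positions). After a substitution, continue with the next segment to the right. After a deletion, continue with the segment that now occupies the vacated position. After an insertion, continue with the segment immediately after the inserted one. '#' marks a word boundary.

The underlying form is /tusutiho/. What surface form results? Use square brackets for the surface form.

1 Voicing Between Vowels: [tusutiho] → [tusudiho]
2 t-Assibilation: [tusudiho] → [susudiho]
3 Pre-h Lowering: [susudiho] → [susudeho]

[susudeho]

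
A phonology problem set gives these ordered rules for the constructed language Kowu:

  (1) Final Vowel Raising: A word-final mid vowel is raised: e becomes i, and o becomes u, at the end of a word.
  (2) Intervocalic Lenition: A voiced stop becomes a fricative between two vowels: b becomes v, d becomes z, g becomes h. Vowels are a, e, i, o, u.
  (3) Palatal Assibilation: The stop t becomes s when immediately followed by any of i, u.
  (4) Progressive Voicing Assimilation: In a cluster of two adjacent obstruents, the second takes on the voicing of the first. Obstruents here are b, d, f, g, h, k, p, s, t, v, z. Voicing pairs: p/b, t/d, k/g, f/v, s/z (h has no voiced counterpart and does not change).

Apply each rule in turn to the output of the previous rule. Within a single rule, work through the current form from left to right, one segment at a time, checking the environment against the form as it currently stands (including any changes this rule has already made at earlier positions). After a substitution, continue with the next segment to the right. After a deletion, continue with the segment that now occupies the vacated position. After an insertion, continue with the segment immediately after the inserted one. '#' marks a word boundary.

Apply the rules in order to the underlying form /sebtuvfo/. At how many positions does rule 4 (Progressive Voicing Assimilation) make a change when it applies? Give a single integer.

2

(1) Final Vowel Raising: [sebtuvfo] → [sebtuvfu]
(2) Intervocalic Lenition: no change — [sebtuvfu]
(3) Palatal Assibilation: [sebtuvfu] → [sebsuvfu]
(4) Progressive Voicing Assimilation: [sebsuvfu] → [sebzuvvu]
Rule 4 changed 2 position(s).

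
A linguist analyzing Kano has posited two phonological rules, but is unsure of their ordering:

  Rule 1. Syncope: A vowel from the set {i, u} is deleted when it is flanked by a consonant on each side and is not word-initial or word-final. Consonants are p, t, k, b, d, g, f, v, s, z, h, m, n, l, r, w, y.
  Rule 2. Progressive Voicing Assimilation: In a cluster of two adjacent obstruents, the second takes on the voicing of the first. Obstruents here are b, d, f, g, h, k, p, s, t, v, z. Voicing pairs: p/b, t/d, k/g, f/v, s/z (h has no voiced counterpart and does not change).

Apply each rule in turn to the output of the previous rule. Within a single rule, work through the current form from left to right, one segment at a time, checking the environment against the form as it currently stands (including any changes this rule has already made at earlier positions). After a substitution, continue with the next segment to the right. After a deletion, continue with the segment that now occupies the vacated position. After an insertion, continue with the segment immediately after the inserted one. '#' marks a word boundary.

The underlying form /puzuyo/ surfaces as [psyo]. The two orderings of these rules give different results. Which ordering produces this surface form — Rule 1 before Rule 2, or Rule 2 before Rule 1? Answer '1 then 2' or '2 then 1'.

1 then 2

Order 1 then 2:
  1 Syncope: [puzuyo] → [pzyo]
  2 Progressive Voicing Assimilation: [pzyo] → [psyo]
  result: [psyo]
Order 2 then 1:
  2 Progressive Voicing Assimilation: no change — [puzuyo]
  1 Syncope: [puzuyo] → [pzyo]
  result: [pzyo]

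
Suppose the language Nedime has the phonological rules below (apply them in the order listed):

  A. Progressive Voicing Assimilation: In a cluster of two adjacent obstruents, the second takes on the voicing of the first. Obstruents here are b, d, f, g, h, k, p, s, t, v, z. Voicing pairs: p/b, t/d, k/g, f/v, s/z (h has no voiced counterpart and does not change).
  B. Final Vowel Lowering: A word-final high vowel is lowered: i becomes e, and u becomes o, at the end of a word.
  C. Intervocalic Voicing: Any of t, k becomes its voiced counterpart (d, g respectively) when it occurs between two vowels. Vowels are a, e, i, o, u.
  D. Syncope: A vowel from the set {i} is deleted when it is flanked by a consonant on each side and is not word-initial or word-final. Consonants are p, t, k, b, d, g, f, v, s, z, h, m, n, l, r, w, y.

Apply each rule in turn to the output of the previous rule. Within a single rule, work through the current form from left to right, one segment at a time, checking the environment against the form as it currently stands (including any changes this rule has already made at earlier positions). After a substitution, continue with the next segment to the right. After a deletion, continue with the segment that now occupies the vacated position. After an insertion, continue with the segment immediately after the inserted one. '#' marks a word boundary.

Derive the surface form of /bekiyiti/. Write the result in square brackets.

[begyde]

A Progressive Voicing Assimilation: no change — [bekiyiti]
B Final Vowel Lowering: [bekiyiti] → [bekiyite]
C Intervocalic Voicing: [bekiyite] → [begiyide]
D Syncope: [begiyide] → [begyde]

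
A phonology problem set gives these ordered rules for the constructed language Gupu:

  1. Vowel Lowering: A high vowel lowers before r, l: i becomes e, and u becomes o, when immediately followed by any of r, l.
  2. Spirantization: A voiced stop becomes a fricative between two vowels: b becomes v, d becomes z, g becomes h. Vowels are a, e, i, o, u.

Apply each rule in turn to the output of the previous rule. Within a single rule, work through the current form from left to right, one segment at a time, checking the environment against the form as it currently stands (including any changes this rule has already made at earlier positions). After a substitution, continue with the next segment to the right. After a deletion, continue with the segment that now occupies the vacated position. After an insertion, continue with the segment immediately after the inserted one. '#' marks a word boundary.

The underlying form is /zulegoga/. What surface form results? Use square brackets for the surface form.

[zolehoha]

1 Vowel Lowering: [zulegoga] → [zolegoga]
2 Spirantization: [zolegoga] → [zolehoha]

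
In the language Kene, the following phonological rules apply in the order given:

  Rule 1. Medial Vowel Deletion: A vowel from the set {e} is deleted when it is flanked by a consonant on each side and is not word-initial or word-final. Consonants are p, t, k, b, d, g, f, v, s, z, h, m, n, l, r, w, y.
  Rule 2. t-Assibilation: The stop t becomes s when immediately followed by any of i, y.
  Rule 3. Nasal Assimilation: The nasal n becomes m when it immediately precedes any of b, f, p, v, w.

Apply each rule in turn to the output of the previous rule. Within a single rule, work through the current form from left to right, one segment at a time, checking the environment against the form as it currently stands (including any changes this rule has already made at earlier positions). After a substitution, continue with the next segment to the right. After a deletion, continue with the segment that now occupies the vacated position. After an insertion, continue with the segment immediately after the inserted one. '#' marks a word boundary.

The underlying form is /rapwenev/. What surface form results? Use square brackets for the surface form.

Rule 1 Medial Vowel Deletion: [rapwenev] → [rapwnv]
Rule 2 t-Assibilation: no change — [rapwnv]
Rule 3 Nasal Assimilation: [rapwnv] → [rapwmv]

[rapwmv]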